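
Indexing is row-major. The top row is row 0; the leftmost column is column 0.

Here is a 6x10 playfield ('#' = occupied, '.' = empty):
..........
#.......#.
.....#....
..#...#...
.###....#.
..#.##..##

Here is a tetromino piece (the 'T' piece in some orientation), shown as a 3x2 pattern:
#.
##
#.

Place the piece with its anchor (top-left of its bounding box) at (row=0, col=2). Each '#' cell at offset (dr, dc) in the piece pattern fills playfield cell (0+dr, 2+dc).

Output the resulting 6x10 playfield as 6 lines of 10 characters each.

Fill (0+0,2+0) = (0,2)
Fill (0+1,2+0) = (1,2)
Fill (0+1,2+1) = (1,3)
Fill (0+2,2+0) = (2,2)

Answer: ..#.......
#.##....#.
..#..#....
..#...#...
.###....#.
..#.##..##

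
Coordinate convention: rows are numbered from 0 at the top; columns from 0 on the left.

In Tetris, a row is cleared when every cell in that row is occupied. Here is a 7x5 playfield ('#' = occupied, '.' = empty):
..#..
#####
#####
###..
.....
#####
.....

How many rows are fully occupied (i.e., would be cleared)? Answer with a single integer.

Check each row:
  row 0: 4 empty cells -> not full
  row 1: 0 empty cells -> FULL (clear)
  row 2: 0 empty cells -> FULL (clear)
  row 3: 2 empty cells -> not full
  row 4: 5 empty cells -> not full
  row 5: 0 empty cells -> FULL (clear)
  row 6: 5 empty cells -> not full
Total rows cleared: 3

Answer: 3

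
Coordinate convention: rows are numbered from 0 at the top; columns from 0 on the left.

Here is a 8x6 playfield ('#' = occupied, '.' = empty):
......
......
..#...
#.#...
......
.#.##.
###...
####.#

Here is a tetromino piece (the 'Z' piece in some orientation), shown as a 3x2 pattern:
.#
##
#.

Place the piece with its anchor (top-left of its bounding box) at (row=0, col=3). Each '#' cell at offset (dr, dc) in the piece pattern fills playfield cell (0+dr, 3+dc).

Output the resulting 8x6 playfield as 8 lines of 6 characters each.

Fill (0+0,3+1) = (0,4)
Fill (0+1,3+0) = (1,3)
Fill (0+1,3+1) = (1,4)
Fill (0+2,3+0) = (2,3)

Answer: ....#.
...##.
..##..
#.#...
......
.#.##.
###...
####.#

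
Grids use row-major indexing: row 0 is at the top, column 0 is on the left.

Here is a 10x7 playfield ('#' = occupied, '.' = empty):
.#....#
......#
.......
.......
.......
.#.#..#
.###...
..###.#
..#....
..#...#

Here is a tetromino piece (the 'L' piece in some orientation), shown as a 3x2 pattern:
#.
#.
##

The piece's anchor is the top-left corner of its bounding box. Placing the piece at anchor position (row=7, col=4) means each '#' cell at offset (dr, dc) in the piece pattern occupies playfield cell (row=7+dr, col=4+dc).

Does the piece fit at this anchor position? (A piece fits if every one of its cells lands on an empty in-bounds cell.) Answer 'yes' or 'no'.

Check each piece cell at anchor (7, 4):
  offset (0,0) -> (7,4): occupied ('#') -> FAIL
  offset (1,0) -> (8,4): empty -> OK
  offset (2,0) -> (9,4): empty -> OK
  offset (2,1) -> (9,5): empty -> OK
All cells valid: no

Answer: no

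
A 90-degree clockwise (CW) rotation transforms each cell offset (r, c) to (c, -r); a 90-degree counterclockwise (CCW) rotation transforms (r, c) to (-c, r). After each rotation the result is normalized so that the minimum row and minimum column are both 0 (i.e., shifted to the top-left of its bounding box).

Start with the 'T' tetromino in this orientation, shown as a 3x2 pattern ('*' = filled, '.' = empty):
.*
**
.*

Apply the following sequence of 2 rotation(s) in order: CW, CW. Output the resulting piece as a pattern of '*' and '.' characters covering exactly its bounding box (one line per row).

Start:
.*
**
.*
After rotation 1 (CW):
.*.
***
After rotation 2 (CW):
*.
**
*.

Answer: *.
**
*.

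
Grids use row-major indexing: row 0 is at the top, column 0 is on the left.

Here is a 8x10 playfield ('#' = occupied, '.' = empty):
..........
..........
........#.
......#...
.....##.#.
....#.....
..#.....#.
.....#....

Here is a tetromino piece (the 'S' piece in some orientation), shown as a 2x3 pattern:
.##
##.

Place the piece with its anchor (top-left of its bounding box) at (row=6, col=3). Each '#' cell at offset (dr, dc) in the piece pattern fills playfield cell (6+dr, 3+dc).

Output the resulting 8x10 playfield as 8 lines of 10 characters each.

Answer: ..........
..........
........#.
......#...
.....##.#.
....#.....
..#.##..#.
...###....

Derivation:
Fill (6+0,3+1) = (6,4)
Fill (6+0,3+2) = (6,5)
Fill (6+1,3+0) = (7,3)
Fill (6+1,3+1) = (7,4)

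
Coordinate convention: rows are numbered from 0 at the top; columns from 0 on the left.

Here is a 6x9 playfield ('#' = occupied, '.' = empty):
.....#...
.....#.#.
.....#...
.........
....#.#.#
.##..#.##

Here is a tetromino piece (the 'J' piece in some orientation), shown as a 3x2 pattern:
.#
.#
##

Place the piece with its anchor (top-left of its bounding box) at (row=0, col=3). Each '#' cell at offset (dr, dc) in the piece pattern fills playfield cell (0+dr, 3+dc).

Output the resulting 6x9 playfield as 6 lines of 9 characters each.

Answer: ....##...
....##.#.
...###...
.........
....#.#.#
.##..#.##

Derivation:
Fill (0+0,3+1) = (0,4)
Fill (0+1,3+1) = (1,4)
Fill (0+2,3+0) = (2,3)
Fill (0+2,3+1) = (2,4)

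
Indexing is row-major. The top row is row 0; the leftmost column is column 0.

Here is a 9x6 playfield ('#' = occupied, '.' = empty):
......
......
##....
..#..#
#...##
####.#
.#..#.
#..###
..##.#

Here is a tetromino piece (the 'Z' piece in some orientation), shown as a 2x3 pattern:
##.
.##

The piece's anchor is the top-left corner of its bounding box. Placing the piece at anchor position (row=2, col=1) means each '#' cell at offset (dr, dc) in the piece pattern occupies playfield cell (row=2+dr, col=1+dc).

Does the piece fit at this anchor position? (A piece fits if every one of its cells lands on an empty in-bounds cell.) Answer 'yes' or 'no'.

Answer: no

Derivation:
Check each piece cell at anchor (2, 1):
  offset (0,0) -> (2,1): occupied ('#') -> FAIL
  offset (0,1) -> (2,2): empty -> OK
  offset (1,1) -> (3,2): occupied ('#') -> FAIL
  offset (1,2) -> (3,3): empty -> OK
All cells valid: no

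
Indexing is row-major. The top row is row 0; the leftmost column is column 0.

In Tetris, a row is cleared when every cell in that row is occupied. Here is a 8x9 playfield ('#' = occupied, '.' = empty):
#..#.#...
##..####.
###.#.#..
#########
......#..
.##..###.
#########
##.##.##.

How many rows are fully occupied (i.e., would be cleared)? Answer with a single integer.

Answer: 2

Derivation:
Check each row:
  row 0: 6 empty cells -> not full
  row 1: 3 empty cells -> not full
  row 2: 4 empty cells -> not full
  row 3: 0 empty cells -> FULL (clear)
  row 4: 8 empty cells -> not full
  row 5: 4 empty cells -> not full
  row 6: 0 empty cells -> FULL (clear)
  row 7: 3 empty cells -> not full
Total rows cleared: 2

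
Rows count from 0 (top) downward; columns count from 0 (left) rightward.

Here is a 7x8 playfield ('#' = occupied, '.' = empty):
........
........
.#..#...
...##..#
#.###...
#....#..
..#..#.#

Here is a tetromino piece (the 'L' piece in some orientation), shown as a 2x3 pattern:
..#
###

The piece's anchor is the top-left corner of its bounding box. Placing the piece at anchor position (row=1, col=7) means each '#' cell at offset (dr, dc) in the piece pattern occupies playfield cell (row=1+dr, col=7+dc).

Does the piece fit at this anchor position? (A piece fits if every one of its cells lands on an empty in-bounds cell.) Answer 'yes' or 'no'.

Answer: no

Derivation:
Check each piece cell at anchor (1, 7):
  offset (0,2) -> (1,9): out of bounds -> FAIL
  offset (1,0) -> (2,7): empty -> OK
  offset (1,1) -> (2,8): out of bounds -> FAIL
  offset (1,2) -> (2,9): out of bounds -> FAIL
All cells valid: no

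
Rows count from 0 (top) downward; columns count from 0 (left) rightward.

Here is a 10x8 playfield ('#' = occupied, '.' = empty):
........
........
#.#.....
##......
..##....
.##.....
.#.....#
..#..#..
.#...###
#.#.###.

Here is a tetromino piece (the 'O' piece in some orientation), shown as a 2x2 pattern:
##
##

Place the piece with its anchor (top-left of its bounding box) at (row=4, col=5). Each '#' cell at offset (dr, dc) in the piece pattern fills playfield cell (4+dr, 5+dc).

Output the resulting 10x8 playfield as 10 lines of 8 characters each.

Fill (4+0,5+0) = (4,5)
Fill (4+0,5+1) = (4,6)
Fill (4+1,5+0) = (5,5)
Fill (4+1,5+1) = (5,6)

Answer: ........
........
#.#.....
##......
..##.##.
.##..##.
.#.....#
..#..#..
.#...###
#.#.###.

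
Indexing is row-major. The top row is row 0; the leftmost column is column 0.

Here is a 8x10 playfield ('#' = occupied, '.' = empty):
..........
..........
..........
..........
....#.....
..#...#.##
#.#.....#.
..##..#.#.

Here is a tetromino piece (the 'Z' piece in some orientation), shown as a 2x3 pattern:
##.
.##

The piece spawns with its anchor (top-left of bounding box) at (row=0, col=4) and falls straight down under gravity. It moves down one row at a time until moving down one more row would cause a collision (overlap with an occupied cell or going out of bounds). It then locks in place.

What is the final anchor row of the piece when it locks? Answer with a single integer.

Spawn at (row=0, col=4). Try each row:
  row 0: fits
  row 1: fits
  row 2: fits
  row 3: fits
  row 4: blocked -> lock at row 3

Answer: 3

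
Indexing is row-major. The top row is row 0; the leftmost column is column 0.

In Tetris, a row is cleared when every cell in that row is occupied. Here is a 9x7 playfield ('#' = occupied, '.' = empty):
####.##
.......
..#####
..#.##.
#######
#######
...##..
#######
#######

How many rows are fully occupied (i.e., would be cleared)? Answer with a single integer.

Answer: 4

Derivation:
Check each row:
  row 0: 1 empty cell -> not full
  row 1: 7 empty cells -> not full
  row 2: 2 empty cells -> not full
  row 3: 4 empty cells -> not full
  row 4: 0 empty cells -> FULL (clear)
  row 5: 0 empty cells -> FULL (clear)
  row 6: 5 empty cells -> not full
  row 7: 0 empty cells -> FULL (clear)
  row 8: 0 empty cells -> FULL (clear)
Total rows cleared: 4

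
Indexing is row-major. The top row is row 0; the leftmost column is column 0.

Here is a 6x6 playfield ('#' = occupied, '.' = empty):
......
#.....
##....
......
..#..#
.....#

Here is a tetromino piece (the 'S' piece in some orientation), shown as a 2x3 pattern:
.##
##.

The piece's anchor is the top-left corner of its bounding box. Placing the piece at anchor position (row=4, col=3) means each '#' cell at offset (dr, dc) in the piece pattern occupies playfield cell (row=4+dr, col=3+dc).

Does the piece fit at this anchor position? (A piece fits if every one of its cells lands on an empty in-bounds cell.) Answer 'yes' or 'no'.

Answer: no

Derivation:
Check each piece cell at anchor (4, 3):
  offset (0,1) -> (4,4): empty -> OK
  offset (0,2) -> (4,5): occupied ('#') -> FAIL
  offset (1,0) -> (5,3): empty -> OK
  offset (1,1) -> (5,4): empty -> OK
All cells valid: no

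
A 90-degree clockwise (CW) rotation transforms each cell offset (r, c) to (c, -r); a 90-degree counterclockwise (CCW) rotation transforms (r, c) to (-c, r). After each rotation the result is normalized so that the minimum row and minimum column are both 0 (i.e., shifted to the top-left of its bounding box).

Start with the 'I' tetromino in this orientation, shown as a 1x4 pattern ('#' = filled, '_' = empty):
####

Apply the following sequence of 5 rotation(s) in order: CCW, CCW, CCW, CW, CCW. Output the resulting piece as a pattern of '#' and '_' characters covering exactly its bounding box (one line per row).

Start:
####
After rotation 1 (CCW):
#
#
#
#
After rotation 2 (CCW):
####
After rotation 3 (CCW):
#
#
#
#
After rotation 4 (CW):
####
After rotation 5 (CCW):
#
#
#
#

Answer: #
#
#
#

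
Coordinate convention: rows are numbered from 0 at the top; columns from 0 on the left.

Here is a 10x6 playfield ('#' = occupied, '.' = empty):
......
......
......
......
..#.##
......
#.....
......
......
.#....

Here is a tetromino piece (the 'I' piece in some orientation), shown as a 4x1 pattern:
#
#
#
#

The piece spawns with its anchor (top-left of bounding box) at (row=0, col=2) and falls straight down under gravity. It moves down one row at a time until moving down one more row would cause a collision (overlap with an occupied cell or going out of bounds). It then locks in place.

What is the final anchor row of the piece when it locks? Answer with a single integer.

Answer: 0

Derivation:
Spawn at (row=0, col=2). Try each row:
  row 0: fits
  row 1: blocked -> lock at row 0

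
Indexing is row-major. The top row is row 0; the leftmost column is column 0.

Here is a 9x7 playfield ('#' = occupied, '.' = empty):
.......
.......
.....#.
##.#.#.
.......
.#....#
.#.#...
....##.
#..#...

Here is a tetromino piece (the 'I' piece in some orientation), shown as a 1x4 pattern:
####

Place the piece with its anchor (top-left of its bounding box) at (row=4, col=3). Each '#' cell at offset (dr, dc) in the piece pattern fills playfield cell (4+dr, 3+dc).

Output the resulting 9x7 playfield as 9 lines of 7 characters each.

Answer: .......
.......
.....#.
##.#.#.
...####
.#....#
.#.#...
....##.
#..#...

Derivation:
Fill (4+0,3+0) = (4,3)
Fill (4+0,3+1) = (4,4)
Fill (4+0,3+2) = (4,5)
Fill (4+0,3+3) = (4,6)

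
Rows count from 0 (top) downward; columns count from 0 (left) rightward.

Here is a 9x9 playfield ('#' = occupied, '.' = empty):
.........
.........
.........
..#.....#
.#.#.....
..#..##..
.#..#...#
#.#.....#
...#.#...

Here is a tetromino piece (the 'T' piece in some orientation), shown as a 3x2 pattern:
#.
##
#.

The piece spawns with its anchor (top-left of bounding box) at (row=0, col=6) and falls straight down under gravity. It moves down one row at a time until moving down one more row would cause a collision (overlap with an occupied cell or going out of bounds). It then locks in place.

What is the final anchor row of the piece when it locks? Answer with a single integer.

Answer: 2

Derivation:
Spawn at (row=0, col=6). Try each row:
  row 0: fits
  row 1: fits
  row 2: fits
  row 3: blocked -> lock at row 2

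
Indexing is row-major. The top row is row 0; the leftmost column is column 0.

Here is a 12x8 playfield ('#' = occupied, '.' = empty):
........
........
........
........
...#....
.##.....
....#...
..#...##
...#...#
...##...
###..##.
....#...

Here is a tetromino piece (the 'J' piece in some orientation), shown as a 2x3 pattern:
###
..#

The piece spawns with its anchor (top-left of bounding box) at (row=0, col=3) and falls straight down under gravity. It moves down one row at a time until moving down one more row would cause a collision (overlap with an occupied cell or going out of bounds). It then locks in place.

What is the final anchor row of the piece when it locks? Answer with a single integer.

Answer: 3

Derivation:
Spawn at (row=0, col=3). Try each row:
  row 0: fits
  row 1: fits
  row 2: fits
  row 3: fits
  row 4: blocked -> lock at row 3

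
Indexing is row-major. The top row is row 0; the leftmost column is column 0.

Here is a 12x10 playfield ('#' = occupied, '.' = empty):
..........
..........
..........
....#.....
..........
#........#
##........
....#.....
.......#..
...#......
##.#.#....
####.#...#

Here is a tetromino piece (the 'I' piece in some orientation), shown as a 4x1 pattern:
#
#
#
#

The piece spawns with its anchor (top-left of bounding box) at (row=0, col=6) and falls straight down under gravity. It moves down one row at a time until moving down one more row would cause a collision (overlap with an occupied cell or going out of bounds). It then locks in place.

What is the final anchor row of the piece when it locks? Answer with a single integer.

Spawn at (row=0, col=6). Try each row:
  row 0: fits
  row 1: fits
  row 2: fits
  row 3: fits
  row 4: fits
  row 5: fits
  row 6: fits
  row 7: fits
  row 8: fits
  row 9: blocked -> lock at row 8

Answer: 8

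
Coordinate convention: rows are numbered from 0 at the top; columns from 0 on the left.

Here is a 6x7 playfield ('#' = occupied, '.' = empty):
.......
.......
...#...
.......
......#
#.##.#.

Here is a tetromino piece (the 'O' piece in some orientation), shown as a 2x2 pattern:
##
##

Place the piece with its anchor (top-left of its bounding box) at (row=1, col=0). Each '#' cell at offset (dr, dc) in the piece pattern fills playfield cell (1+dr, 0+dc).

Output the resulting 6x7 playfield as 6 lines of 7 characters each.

Fill (1+0,0+0) = (1,0)
Fill (1+0,0+1) = (1,1)
Fill (1+1,0+0) = (2,0)
Fill (1+1,0+1) = (2,1)

Answer: .......
##.....
##.#...
.......
......#
#.##.#.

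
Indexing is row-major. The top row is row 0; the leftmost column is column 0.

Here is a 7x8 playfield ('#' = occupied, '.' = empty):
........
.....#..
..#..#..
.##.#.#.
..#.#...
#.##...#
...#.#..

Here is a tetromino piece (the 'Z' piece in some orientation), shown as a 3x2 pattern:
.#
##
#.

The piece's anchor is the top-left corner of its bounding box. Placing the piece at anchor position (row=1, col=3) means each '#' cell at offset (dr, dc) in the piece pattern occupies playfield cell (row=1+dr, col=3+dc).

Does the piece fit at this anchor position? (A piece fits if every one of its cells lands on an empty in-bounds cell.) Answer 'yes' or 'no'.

Check each piece cell at anchor (1, 3):
  offset (0,1) -> (1,4): empty -> OK
  offset (1,0) -> (2,3): empty -> OK
  offset (1,1) -> (2,4): empty -> OK
  offset (2,0) -> (3,3): empty -> OK
All cells valid: yes

Answer: yes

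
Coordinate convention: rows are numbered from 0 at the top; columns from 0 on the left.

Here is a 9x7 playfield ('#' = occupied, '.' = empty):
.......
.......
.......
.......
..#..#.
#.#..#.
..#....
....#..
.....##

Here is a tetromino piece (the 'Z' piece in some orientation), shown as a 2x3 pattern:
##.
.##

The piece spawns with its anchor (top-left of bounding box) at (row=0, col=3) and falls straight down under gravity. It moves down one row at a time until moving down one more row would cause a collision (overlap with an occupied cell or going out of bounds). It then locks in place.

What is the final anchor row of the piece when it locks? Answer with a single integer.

Spawn at (row=0, col=3). Try each row:
  row 0: fits
  row 1: fits
  row 2: fits
  row 3: blocked -> lock at row 2

Answer: 2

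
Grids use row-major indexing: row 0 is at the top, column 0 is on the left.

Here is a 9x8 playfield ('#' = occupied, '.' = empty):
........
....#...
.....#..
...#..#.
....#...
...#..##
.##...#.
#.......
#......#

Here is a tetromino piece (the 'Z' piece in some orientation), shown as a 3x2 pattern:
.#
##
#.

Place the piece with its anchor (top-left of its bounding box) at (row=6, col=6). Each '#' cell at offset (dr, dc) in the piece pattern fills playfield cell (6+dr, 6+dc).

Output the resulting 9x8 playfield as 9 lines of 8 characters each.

Answer: ........
....#...
.....#..
...#..#.
....#...
...#..##
.##...##
#.....##
#.....##

Derivation:
Fill (6+0,6+1) = (6,7)
Fill (6+1,6+0) = (7,6)
Fill (6+1,6+1) = (7,7)
Fill (6+2,6+0) = (8,6)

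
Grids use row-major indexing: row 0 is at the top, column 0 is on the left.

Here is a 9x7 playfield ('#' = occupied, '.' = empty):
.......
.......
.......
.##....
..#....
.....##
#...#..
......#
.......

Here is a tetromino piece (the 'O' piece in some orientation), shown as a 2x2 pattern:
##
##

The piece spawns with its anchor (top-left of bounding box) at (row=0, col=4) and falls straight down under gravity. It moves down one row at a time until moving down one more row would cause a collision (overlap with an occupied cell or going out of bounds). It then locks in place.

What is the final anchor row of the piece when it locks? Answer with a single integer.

Answer: 3

Derivation:
Spawn at (row=0, col=4). Try each row:
  row 0: fits
  row 1: fits
  row 2: fits
  row 3: fits
  row 4: blocked -> lock at row 3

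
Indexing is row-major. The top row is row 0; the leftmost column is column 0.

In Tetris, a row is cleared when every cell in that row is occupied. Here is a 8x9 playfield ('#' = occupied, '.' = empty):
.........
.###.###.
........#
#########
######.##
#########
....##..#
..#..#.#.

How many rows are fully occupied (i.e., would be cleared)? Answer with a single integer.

Answer: 2

Derivation:
Check each row:
  row 0: 9 empty cells -> not full
  row 1: 3 empty cells -> not full
  row 2: 8 empty cells -> not full
  row 3: 0 empty cells -> FULL (clear)
  row 4: 1 empty cell -> not full
  row 5: 0 empty cells -> FULL (clear)
  row 6: 6 empty cells -> not full
  row 7: 6 empty cells -> not full
Total rows cleared: 2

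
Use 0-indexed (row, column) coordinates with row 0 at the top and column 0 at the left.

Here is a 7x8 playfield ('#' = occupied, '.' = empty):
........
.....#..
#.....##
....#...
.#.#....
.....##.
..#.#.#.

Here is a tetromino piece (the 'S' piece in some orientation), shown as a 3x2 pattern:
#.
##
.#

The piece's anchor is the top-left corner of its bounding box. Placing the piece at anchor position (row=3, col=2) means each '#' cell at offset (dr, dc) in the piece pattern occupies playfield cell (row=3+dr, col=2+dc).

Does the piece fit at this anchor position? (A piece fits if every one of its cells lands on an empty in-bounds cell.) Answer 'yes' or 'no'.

Check each piece cell at anchor (3, 2):
  offset (0,0) -> (3,2): empty -> OK
  offset (1,0) -> (4,2): empty -> OK
  offset (1,1) -> (4,3): occupied ('#') -> FAIL
  offset (2,1) -> (5,3): empty -> OK
All cells valid: no

Answer: no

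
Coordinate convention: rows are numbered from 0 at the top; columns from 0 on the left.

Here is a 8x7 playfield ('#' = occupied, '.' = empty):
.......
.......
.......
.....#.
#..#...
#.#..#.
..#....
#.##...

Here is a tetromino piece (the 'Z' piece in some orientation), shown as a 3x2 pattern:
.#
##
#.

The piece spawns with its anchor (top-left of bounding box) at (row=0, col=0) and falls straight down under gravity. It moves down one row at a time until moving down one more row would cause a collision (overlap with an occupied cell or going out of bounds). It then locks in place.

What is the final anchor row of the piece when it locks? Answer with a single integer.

Answer: 1

Derivation:
Spawn at (row=0, col=0). Try each row:
  row 0: fits
  row 1: fits
  row 2: blocked -> lock at row 1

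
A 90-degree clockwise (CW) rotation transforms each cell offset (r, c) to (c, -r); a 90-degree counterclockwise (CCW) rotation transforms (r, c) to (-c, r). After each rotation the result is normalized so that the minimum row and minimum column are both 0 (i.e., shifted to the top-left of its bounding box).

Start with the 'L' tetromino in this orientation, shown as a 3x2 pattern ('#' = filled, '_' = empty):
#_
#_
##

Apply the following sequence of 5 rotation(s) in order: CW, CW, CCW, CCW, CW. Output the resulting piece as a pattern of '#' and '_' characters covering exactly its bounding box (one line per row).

Start:
#_
#_
##
After rotation 1 (CW):
###
#__
After rotation 2 (CW):
##
_#
_#
After rotation 3 (CCW):
###
#__
After rotation 4 (CCW):
#_
#_
##
After rotation 5 (CW):
###
#__

Answer: ###
#__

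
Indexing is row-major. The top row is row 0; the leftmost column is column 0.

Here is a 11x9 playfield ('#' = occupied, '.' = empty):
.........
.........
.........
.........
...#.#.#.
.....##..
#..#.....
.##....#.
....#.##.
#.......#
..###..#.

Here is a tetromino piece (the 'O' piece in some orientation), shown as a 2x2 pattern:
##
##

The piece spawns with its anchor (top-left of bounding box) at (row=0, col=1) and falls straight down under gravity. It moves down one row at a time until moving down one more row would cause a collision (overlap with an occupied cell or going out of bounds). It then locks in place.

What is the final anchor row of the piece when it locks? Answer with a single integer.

Spawn at (row=0, col=1). Try each row:
  row 0: fits
  row 1: fits
  row 2: fits
  row 3: fits
  row 4: fits
  row 5: fits
  row 6: blocked -> lock at row 5

Answer: 5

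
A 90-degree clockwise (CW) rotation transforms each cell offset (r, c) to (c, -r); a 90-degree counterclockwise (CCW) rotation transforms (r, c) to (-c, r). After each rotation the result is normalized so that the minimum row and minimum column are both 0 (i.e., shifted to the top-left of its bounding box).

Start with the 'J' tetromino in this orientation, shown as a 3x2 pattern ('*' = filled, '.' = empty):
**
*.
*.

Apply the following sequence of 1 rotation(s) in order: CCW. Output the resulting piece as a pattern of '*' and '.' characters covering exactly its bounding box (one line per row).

Start:
**
*.
*.
After rotation 1 (CCW):
*..
***

Answer: *..
***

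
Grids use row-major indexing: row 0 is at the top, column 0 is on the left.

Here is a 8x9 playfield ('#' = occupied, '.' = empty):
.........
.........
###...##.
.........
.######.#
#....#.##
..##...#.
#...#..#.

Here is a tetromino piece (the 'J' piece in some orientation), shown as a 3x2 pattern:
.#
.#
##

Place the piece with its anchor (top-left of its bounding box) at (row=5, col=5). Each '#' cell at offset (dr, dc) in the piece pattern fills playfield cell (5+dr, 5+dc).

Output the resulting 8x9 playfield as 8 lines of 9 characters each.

Fill (5+0,5+1) = (5,6)
Fill (5+1,5+1) = (6,6)
Fill (5+2,5+0) = (7,5)
Fill (5+2,5+1) = (7,6)

Answer: .........
.........
###...##.
.........
.######.#
#....####
..##..##.
#...####.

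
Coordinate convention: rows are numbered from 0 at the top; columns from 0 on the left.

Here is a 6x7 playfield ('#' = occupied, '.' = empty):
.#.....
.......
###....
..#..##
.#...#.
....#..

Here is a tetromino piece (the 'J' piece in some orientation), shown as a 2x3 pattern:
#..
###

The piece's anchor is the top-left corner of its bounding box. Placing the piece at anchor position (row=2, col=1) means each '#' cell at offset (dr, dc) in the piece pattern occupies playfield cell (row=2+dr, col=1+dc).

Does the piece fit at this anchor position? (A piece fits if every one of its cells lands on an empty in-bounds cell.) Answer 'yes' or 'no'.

Answer: no

Derivation:
Check each piece cell at anchor (2, 1):
  offset (0,0) -> (2,1): occupied ('#') -> FAIL
  offset (1,0) -> (3,1): empty -> OK
  offset (1,1) -> (3,2): occupied ('#') -> FAIL
  offset (1,2) -> (3,3): empty -> OK
All cells valid: no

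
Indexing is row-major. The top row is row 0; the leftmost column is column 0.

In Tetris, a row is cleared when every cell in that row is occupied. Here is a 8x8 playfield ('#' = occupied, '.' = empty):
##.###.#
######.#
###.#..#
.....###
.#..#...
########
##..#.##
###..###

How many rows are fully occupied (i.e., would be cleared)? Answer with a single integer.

Check each row:
  row 0: 2 empty cells -> not full
  row 1: 1 empty cell -> not full
  row 2: 3 empty cells -> not full
  row 3: 5 empty cells -> not full
  row 4: 6 empty cells -> not full
  row 5: 0 empty cells -> FULL (clear)
  row 6: 3 empty cells -> not full
  row 7: 2 empty cells -> not full
Total rows cleared: 1

Answer: 1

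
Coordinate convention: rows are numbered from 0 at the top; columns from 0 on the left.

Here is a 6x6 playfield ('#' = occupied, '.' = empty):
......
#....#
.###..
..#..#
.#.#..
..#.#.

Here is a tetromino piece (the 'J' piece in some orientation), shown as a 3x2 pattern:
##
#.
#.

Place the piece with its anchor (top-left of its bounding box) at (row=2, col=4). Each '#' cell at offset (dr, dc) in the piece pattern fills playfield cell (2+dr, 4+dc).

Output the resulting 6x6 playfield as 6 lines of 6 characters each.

Answer: ......
#....#
.#####
..#.##
.#.##.
..#.#.

Derivation:
Fill (2+0,4+0) = (2,4)
Fill (2+0,4+1) = (2,5)
Fill (2+1,4+0) = (3,4)
Fill (2+2,4+0) = (4,4)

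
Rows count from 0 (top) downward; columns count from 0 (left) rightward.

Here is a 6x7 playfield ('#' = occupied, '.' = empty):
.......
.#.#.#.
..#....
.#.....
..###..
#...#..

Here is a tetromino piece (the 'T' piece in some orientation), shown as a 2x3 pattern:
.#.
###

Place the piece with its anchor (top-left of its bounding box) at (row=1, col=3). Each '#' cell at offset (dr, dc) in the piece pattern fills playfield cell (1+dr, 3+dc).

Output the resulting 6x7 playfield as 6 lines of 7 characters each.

Fill (1+0,3+1) = (1,4)
Fill (1+1,3+0) = (2,3)
Fill (1+1,3+1) = (2,4)
Fill (1+1,3+2) = (2,5)

Answer: .......
.#.###.
..####.
.#.....
..###..
#...#..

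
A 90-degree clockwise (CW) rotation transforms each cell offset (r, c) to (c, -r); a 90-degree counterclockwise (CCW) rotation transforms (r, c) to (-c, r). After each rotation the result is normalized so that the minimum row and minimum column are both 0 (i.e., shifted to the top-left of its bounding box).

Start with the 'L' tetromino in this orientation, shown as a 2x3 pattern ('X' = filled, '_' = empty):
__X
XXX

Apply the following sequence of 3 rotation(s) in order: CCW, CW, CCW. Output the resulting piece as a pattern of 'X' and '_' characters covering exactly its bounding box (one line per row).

Answer: XX
_X
_X

Derivation:
Start:
__X
XXX
After rotation 1 (CCW):
XX
_X
_X
After rotation 2 (CW):
__X
XXX
After rotation 3 (CCW):
XX
_X
_X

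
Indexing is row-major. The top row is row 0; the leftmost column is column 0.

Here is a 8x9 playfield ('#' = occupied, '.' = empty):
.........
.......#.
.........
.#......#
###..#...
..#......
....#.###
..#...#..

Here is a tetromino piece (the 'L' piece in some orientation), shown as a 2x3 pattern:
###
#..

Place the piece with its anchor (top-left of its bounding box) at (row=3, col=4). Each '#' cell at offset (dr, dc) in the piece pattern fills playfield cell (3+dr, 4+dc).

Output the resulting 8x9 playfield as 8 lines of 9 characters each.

Fill (3+0,4+0) = (3,4)
Fill (3+0,4+1) = (3,5)
Fill (3+0,4+2) = (3,6)
Fill (3+1,4+0) = (4,4)

Answer: .........
.......#.
.........
.#..###.#
###.##...
..#......
....#.###
..#...#..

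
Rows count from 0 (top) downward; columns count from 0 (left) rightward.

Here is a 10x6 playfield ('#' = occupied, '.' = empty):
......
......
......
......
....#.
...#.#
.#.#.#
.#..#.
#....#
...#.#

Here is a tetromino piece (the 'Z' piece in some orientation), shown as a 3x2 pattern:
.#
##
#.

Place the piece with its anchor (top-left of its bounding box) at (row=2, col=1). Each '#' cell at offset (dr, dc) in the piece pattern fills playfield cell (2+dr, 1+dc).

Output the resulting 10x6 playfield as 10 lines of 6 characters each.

Answer: ......
......
..#...
.##...
.#..#.
...#.#
.#.#.#
.#..#.
#....#
...#.#

Derivation:
Fill (2+0,1+1) = (2,2)
Fill (2+1,1+0) = (3,1)
Fill (2+1,1+1) = (3,2)
Fill (2+2,1+0) = (4,1)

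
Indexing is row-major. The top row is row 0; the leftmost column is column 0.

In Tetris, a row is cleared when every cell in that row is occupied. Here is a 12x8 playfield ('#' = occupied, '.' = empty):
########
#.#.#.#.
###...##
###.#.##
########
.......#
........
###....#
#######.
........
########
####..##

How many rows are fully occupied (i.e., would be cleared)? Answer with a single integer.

Check each row:
  row 0: 0 empty cells -> FULL (clear)
  row 1: 4 empty cells -> not full
  row 2: 3 empty cells -> not full
  row 3: 2 empty cells -> not full
  row 4: 0 empty cells -> FULL (clear)
  row 5: 7 empty cells -> not full
  row 6: 8 empty cells -> not full
  row 7: 4 empty cells -> not full
  row 8: 1 empty cell -> not full
  row 9: 8 empty cells -> not full
  row 10: 0 empty cells -> FULL (clear)
  row 11: 2 empty cells -> not full
Total rows cleared: 3

Answer: 3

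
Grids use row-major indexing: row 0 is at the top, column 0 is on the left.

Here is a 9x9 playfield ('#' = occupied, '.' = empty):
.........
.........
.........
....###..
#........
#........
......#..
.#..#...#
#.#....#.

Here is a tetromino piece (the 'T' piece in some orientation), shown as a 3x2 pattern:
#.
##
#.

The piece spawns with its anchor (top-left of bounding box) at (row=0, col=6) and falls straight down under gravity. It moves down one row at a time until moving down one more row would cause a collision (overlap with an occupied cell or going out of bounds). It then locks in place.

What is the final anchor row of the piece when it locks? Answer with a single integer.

Spawn at (row=0, col=6). Try each row:
  row 0: fits
  row 1: blocked -> lock at row 0

Answer: 0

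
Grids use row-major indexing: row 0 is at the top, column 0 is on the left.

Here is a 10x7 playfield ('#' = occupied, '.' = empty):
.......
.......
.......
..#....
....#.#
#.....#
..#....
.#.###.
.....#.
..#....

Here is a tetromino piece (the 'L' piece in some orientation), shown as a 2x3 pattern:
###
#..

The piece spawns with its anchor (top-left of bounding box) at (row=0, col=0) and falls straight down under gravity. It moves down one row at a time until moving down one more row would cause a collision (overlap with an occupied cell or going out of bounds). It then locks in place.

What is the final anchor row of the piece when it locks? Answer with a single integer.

Spawn at (row=0, col=0). Try each row:
  row 0: fits
  row 1: fits
  row 2: fits
  row 3: blocked -> lock at row 2

Answer: 2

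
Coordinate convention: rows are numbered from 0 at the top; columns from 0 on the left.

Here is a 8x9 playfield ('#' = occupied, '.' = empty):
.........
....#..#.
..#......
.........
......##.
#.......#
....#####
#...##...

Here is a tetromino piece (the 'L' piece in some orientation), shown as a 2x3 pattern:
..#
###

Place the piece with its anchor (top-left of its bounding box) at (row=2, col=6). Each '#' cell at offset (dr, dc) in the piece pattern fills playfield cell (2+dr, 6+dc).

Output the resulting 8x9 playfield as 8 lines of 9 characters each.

Answer: .........
....#..#.
..#.....#
......###
......##.
#.......#
....#####
#...##...

Derivation:
Fill (2+0,6+2) = (2,8)
Fill (2+1,6+0) = (3,6)
Fill (2+1,6+1) = (3,7)
Fill (2+1,6+2) = (3,8)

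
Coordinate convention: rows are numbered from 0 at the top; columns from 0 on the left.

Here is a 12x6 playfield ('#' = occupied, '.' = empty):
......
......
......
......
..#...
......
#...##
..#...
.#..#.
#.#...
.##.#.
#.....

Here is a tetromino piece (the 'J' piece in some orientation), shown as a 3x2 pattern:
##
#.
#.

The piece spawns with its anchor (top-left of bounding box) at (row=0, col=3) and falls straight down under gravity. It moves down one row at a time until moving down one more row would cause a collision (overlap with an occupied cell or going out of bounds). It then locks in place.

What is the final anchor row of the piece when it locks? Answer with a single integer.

Answer: 5

Derivation:
Spawn at (row=0, col=3). Try each row:
  row 0: fits
  row 1: fits
  row 2: fits
  row 3: fits
  row 4: fits
  row 5: fits
  row 6: blocked -> lock at row 5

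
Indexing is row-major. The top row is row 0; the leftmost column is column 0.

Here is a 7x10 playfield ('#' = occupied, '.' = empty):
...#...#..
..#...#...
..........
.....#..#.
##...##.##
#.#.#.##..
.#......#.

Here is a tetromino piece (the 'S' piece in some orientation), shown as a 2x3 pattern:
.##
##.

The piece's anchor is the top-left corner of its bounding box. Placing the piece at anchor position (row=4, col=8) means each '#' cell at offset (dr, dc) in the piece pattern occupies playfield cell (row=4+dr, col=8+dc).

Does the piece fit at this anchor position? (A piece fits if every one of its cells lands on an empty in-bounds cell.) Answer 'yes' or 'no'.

Check each piece cell at anchor (4, 8):
  offset (0,1) -> (4,9): occupied ('#') -> FAIL
  offset (0,2) -> (4,10): out of bounds -> FAIL
  offset (1,0) -> (5,8): empty -> OK
  offset (1,1) -> (5,9): empty -> OK
All cells valid: no

Answer: no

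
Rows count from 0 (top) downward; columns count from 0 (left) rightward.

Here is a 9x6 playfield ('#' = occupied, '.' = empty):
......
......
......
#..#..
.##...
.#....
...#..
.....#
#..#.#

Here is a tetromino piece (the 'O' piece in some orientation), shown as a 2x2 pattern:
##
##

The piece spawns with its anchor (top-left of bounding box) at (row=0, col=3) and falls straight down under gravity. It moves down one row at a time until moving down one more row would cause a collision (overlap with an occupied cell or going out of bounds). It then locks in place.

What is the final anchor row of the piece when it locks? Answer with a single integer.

Spawn at (row=0, col=3). Try each row:
  row 0: fits
  row 1: fits
  row 2: blocked -> lock at row 1

Answer: 1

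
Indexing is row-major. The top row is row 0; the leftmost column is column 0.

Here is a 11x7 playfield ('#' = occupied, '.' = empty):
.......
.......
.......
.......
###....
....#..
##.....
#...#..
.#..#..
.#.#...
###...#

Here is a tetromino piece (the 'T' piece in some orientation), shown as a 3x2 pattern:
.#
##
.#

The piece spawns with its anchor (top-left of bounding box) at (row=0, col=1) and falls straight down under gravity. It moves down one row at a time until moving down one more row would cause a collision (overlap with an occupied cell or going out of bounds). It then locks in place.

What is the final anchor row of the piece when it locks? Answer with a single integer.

Spawn at (row=0, col=1). Try each row:
  row 0: fits
  row 1: fits
  row 2: blocked -> lock at row 1

Answer: 1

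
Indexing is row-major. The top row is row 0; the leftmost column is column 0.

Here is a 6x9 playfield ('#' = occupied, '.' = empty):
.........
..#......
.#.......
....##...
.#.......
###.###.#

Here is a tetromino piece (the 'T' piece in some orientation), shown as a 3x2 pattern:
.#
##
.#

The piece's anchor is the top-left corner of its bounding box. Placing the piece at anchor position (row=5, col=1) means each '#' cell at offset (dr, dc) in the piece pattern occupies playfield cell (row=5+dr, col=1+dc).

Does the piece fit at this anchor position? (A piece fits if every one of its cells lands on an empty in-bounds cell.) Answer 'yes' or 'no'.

Answer: no

Derivation:
Check each piece cell at anchor (5, 1):
  offset (0,1) -> (5,2): occupied ('#') -> FAIL
  offset (1,0) -> (6,1): out of bounds -> FAIL
  offset (1,1) -> (6,2): out of bounds -> FAIL
  offset (2,1) -> (7,2): out of bounds -> FAIL
All cells valid: no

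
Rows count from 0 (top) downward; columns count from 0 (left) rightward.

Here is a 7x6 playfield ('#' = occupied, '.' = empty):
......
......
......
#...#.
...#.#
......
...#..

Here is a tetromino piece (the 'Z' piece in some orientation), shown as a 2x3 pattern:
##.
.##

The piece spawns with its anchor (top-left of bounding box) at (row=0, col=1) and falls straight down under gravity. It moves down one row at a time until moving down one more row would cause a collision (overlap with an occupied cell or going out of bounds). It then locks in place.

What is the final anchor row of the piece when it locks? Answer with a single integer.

Spawn at (row=0, col=1). Try each row:
  row 0: fits
  row 1: fits
  row 2: fits
  row 3: blocked -> lock at row 2

Answer: 2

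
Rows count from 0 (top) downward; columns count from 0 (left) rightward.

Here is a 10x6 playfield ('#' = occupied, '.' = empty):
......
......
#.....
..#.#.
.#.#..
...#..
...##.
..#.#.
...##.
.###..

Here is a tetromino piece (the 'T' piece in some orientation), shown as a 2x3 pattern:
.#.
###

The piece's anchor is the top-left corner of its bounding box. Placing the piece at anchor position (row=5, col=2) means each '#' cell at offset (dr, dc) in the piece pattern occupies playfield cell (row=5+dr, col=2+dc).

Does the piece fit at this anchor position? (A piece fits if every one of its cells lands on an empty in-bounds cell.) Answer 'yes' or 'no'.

Check each piece cell at anchor (5, 2):
  offset (0,1) -> (5,3): occupied ('#') -> FAIL
  offset (1,0) -> (6,2): empty -> OK
  offset (1,1) -> (6,3): occupied ('#') -> FAIL
  offset (1,2) -> (6,4): occupied ('#') -> FAIL
All cells valid: no

Answer: no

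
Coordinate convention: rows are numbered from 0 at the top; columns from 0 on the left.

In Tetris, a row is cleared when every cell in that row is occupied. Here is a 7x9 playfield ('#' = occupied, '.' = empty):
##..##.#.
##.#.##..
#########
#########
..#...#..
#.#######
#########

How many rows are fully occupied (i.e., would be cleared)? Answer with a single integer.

Answer: 3

Derivation:
Check each row:
  row 0: 4 empty cells -> not full
  row 1: 4 empty cells -> not full
  row 2: 0 empty cells -> FULL (clear)
  row 3: 0 empty cells -> FULL (clear)
  row 4: 7 empty cells -> not full
  row 5: 1 empty cell -> not full
  row 6: 0 empty cells -> FULL (clear)
Total rows cleared: 3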